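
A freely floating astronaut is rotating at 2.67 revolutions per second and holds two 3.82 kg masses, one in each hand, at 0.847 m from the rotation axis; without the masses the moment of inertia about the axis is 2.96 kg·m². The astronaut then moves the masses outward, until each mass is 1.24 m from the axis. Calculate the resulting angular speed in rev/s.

No external torque acts about the spin axis, so angular momentum is conserved.
I₁ = 2.96 + 2(3.82)(0.847)² = 8.441 kg·m²; I₂ = 2.96 + 2(3.82)(1.24)² = 14.71 kg·m².
ω₂ = I₁ω₁ / I₂ = (8.441)(2.67 rev/s) / (14.71) = 1.532 rev/s.

ω₂ ≈ 1.53 rev/s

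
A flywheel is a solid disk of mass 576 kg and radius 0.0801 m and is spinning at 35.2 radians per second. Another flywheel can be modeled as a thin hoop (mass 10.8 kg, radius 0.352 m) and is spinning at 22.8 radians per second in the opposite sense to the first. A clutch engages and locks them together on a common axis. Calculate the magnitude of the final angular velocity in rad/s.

The coupling torques are internal; angular momentum about the shared axis is conserved.
Moments of inertia: I_A = ½(576)(0.0801)² = 1.848 kg·m²; I_B = (10.8)(0.352)² = 1.338 kg·m².
Taking A's sense as positive: L = (1.848)(35.2) − (1.338)(22.8) = 34.53 kg·m²·rad/s.
Combined I = 1.848 + 1.338 = 3.186 kg·m².
ω_f = L / I = 34.53 / 3.186 = 10.84 rad/s.

|ω_f| ≈ 10.8 rad/s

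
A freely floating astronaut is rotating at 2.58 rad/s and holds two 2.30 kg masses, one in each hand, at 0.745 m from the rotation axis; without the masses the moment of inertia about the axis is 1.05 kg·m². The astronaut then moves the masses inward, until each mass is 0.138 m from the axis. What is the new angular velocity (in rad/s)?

No external torque acts about the spin axis, so angular momentum is conserved.
I₁ = 1.05 + 2(2.30)(0.745)² = 3.603 kg·m²; I₂ = 1.05 + 2(2.30)(0.138)² = 1.138 kg·m².
ω₂ = I₁ω₁ / I₂ = (3.603)(2.58 rad/s) / (1.138) = 8.172 rad/s.

ω₂ ≈ 8.17 rad/s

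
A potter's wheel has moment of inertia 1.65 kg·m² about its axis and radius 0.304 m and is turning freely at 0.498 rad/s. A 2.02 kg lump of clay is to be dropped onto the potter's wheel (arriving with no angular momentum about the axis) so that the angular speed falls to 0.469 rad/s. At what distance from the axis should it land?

No external torque acts about the axis; L_before = L_after.
I_p ω_i = (I_p + m r²) ω_f ⇒ m r² = I_p(ω_i/ω_f − 1) = 1.650(0.498/0.469 − 1) = 0.1020 kg·m².
r = √(0.1020/2.02) = 0.2247 m.

r ≈ 0.225 m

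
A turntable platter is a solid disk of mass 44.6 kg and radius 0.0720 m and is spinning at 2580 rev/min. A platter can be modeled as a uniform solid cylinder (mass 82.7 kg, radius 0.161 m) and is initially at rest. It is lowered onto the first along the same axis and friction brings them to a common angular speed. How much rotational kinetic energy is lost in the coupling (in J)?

ΔKE lost ≈ 3810 J

No external torque acts about the common axis, so total angular momentum is conserved.
Moments of inertia: I_A = ½(44.6)(0.0720)² = 0.1156 kg·m²; I_B = ½(82.7)(0.161)² = 1.072 kg·m².
Taking A's sense as positive: L = (0.1156)(2580) = 298.3 kg·m²·rpm.
Combined I = 0.1156 + 1.072 = 1.187 kg·m².
ω_f = L / I = 298.3 / 1.187 = 251.2 rpm.
KE_i = ½ΣIω² = 4219 J; KE_f = ½(1.187)(26.30)² = 410.8 J.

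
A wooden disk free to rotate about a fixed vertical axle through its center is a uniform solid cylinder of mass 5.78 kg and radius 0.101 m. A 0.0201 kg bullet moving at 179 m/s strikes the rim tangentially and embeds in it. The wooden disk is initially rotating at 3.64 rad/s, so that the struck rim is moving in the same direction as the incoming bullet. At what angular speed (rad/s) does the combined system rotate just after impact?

About the axle the impulsive forces during the collision are internal, so angular momentum about that axis is conserved.
I_p = ½(5.78)(0.101)² = 0.02948 kg·m². Taking the sense of the bullet's angular momentum as positive, L_{bullet} = m v R = (0.0201)(179)(0.101) = 0.3634 kg·m²/s.
L_i = +I_p ω_p + m v R = +(0.02948)(3.64) + 0.3634 = 0.4707 kg·m²/s.
After sticking, I_f = I_p + m R² = 0.02948 + (0.0201)(0.101)² = 0.02969 kg·m².
ω_f = L_i / I_f = 0.4707 / 0.02969 = 15.86 rad/s.

|ω_f| ≈ 15.9 rad/s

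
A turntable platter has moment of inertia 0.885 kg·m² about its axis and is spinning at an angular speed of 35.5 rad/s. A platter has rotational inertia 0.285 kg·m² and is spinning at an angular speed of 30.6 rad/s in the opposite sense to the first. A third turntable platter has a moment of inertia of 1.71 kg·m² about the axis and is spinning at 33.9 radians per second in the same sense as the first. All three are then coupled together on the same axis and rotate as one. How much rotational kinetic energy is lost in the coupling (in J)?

The coupling torques are internal; angular momentum about the shared axis is conserved.
Taking A's sense as positive: L = (0.8850)(35.5) − (0.2850)(30.6) + (1.710)(33.9) = 80.67 kg·m²·rad/s.
Combined I = 0.8850 + 0.2850 + 1.710 = 2.880 kg·m².
ω_f = L / I = 80.67 / 2.880 = 28.01 rad/s.
KE_i = ½ΣIω² = 1674 J; KE_f = ½(2.880)(28.01)² = 1130 J.

ΔKE lost ≈ 544 J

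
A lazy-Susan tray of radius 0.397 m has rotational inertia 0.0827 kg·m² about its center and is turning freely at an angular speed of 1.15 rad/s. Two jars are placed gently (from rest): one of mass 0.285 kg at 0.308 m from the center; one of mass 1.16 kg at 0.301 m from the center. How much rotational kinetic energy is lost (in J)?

The added mass arrives with no angular momentum about the center, and any external torque about the center is negligible, so the system's angular momentum is conserved.
Added inertia Σmr² = (0.285)(0.308)² + (1.16)(0.301)² = 0.1321 kg·m²; I_f = 0.08270 + 0.1321 = 0.2148 kg·m².
ω_f = I_p ω_i / I_f = (0.08270)(1.15) / 0.2148 = 0.4427 rad/s.
KE_i = ½(0.08270)(1.150 rad/s)² = 0.05469 J; KE_f = ½(0.2148)(0.4427)² = 0.02105 J.

energy lost ≈ 0.0336 J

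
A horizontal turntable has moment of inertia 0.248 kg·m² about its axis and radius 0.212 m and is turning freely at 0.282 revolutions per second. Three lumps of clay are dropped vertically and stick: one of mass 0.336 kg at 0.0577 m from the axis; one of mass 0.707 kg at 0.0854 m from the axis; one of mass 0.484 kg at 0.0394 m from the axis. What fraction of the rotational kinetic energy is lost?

The added mass arrives with no angular momentum about the axis, and any external torque about the axis is negligible, so the system's angular momentum is conserved.
Added inertia Σmr² = (0.336)(0.0577)² + (0.707)(0.0854)² + (0.484)(0.0394)² = 0.007026 kg·m²; I_f = 0.2480 + 0.007026 = 0.2550 kg·m².
ω_f = I_p ω_i / I_f = (0.2480)(0.282) / 0.2550 = 0.2742 rev/s.
KE_i = ½(0.2480)(1.772 rad/s)² = 0.3893 J; KE_f = ½(0.2550)(1.723)² = 0.3786 J.
Fraction lost = 0.02755.

fraction ≈ 0.0276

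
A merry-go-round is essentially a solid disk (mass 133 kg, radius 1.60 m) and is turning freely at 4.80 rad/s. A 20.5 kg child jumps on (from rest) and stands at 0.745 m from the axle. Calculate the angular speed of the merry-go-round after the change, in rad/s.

ω_f ≈ 4.50 rad/s

The added mass arrives with no angular momentum about the axle, and any external torque about the axle is negligible, so the system's angular momentum is conserved.
I_p = ½(133)(1.60)² = 170.2 kg·m².
Added inertia Σmr² = (20.5)(0.745)² = 11.38 kg·m²; I_f = 170.2 + 11.38 = 181.6 kg·m².
ω_f = I_p ω_i / I_f = (170.2)(4.80) / 181.6 = 4.499 rad/s.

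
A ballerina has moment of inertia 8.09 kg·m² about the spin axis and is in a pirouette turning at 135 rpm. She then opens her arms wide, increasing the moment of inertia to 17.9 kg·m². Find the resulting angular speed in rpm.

With no external torque about the axis, L is conserved: I₁ω₁ = I₂ω₂.
ω₂ = I₁ω₁ / I₂ = (8.090)(135 rpm) / (17.90) = 61.01 rpm.

ω₂ ≈ 61.0 rpm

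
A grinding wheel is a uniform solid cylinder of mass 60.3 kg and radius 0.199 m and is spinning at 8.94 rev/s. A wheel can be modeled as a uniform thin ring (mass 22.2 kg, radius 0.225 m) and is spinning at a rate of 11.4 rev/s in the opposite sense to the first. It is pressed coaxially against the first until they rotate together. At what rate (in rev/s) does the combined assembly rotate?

|ω_f| ≈ 0.922 rev/s

No external torque acts about the common axis, so total angular momentum is conserved.
Moments of inertia: I_A = ½(60.3)(0.199)² = 1.194 kg·m²; I_B = (22.2)(0.225)² = 1.124 kg·m².
Taking A's sense as positive: L = (1.194)(8.94) − (1.124)(11.4) = -2.138 kg·m²·rev/s.
Combined I = 1.194 + 1.124 = 2.318 kg·m².
ω_f = L / I = -2.138 / 2.318 = -0.9224 rev/s.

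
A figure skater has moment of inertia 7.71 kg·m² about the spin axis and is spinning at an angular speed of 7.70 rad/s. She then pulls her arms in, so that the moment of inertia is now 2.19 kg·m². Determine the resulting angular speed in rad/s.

ω₂ ≈ 27.1 rad/s

With no external torque about the axis, L is conserved: I₁ω₁ = I₂ω₂.
ω₂ = I₁ω₁ / I₂ = (7.710)(7.70 rad/s) / (2.190) = 27.11 rad/s.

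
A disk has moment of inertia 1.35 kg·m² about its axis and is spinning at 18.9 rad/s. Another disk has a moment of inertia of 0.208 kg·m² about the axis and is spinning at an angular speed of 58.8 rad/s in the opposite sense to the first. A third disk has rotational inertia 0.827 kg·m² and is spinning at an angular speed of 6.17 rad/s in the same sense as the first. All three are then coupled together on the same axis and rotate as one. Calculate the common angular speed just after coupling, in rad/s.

No external torque acts about the common axis, so total angular momentum is conserved.
Taking A's sense as positive: L = (1.350)(18.9) − (0.2080)(58.8) + (0.8270)(6.17) = 18.39 kg·m²·rad/s.
Combined I = 1.350 + 0.2080 + 0.8270 = 2.385 kg·m².
ω_f = L / I = 18.39 / 2.385 = 7.710 rad/s.

|ω_f| ≈ 7.71 rad/s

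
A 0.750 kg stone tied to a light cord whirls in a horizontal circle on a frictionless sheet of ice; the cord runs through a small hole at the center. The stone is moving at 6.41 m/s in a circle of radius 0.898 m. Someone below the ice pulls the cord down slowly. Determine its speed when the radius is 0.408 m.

Central (radial) force ⇒ zero torque about the center ⇒ m v r is constant.
v₂ = v₁ r₁ / r₂ = (6.41)(0.898) / (0.408) = 14.11 m/s.

v₂ ≈ 14.1 m/s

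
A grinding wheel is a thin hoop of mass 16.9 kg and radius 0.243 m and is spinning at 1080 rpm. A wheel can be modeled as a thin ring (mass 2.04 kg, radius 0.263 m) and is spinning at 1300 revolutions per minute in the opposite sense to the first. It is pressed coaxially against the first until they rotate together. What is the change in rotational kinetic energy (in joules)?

ΔKE ≈ -3840 J

The coupling torques are internal; angular momentum about the shared axis is conserved.
Moments of inertia: I_A = (16.9)(0.243)² = 0.9979 kg·m²; I_B = (2.04)(0.263)² = 0.1411 kg·m².
Taking A's sense as positive: L = (0.9979)(1080) − (0.1411)(1300) = 894.3 kg·m²·rpm.
Combined I = 0.9979 + 0.1411 = 1.139 kg·m².
ω_f = L / I = 894.3 / 1.139 = 785.2 rpm.
KE_i = ½ΣIω² = 7690 J; KE_f = ½(1.139)(82.22)² = 3850 J.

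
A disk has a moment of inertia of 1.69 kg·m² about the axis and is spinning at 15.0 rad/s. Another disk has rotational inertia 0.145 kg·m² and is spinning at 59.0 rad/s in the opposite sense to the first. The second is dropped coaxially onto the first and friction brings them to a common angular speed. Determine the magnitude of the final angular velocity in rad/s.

No external torque acts about the common axis, so total angular momentum is conserved.
Taking A's sense as positive: L = (1.690)(15.0) − (0.1450)(59.0) = 16.79 kg·m²·rad/s.
Combined I = 1.690 + 0.1450 = 1.835 kg·m².
ω_f = L / I = 16.79 / 1.835 = 9.153 rad/s.

|ω_f| ≈ 9.15 rad/s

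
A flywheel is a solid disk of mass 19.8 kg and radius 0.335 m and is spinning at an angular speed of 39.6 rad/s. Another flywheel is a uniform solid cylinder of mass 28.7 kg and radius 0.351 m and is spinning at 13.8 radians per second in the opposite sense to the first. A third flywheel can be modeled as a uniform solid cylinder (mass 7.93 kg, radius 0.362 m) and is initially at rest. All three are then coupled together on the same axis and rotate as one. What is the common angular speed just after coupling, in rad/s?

No external torque acts about the common axis, so total angular momentum is conserved.
Moments of inertia: I_A = ½(19.8)(0.335)² = 1.111 kg·m²; I_B = ½(28.7)(0.351)² = 1.768 kg·m²; I_C = ½(7.93)(0.362)² = 0.5196 kg·m².
Taking A's sense as positive: L = (1.111)(39.6) − (1.768)(13.8) = 19.60 kg·m²·rad/s.
Combined I = 1.111 + 1.768 + 0.5196 = 3.399 kg·m².
ω_f = L / I = 19.60 / 3.399 = 5.767 rad/s.

|ω_f| ≈ 5.77 rad/s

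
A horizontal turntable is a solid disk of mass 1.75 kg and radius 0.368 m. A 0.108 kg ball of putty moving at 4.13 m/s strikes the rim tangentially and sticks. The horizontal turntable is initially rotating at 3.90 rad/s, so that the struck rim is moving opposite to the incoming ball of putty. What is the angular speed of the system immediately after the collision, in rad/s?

|ω_f| ≈ 2.24 rad/s

The axle reaction passes through the axle and exerts no torque about it; angular momentum about the axle is conserved through the impact.
I_p = ½(1.75)(0.368)² = 0.1185 kg·m². Taking the sense of the ball of putty's angular momentum as positive, L_{ball} = m v R = (0.108)(4.13)(0.368) = 0.1641 kg·m²/s.
L_i = −I_p ω_p + m v R = −(0.1185)(3.90) + 0.1641 = -0.2980 kg·m²/s.
After sticking, I_f = I_p + m R² = 0.1185 + (0.108)(0.368)² = 0.1331 kg·m².
ω_f = L_i / I_f = -0.2980 / 0.1331 = -2.238 rad/s.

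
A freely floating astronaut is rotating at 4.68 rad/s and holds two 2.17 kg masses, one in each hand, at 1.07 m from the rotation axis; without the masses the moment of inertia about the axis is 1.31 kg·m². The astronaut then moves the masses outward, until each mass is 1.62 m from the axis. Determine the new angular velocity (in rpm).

Angular momentum about the spin axis is conserved since the torque about it is zero.
I₁ = 1.31 + 2(2.17)(1.07)² = 6.279 kg·m²; I₂ = 1.31 + 2(2.17)(1.62)² = 12.70 kg·m².
ω₂ = I₁ω₁ / I₂ = (6.279)(4.68 rad/s) / (12.70) = 2.314 rad/s = 22.10 rpm.

ω₂ ≈ 22.1 rpm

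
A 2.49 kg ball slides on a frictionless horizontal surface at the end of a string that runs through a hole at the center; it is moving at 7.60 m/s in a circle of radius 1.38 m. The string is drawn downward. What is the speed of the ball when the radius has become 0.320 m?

The only horizontal force on the mass is along the cord (radial), so it exerts no torque about the hole and angular momentum m v r is conserved.
v₂ = v₁ r₁ / r₂ = (7.60)(1.38) / (0.320) = 32.77 m/s.

v₂ ≈ 32.8 m/s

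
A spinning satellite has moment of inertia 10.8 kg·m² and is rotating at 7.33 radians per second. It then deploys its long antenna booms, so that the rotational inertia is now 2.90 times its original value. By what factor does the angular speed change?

ω₂/ω₁ ≈ 0.345

With no external torque about the axis, L is conserved: I₁ω₁ = I₂ω₂.
I₂ = 2.90 × 10.8 = 31.32 kg·m².
ω₂/ω₁ = I₁/I₂ = 10.80 / 31.32 = 0.3448.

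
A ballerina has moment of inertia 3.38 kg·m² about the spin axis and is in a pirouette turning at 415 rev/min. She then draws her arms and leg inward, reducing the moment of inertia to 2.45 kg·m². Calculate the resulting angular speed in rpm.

Angular momentum about the spin axis is conserved since the torque about it is zero.
ω₂ = I₁ω₁ / I₂ = (3.380)(415 rpm) / (2.450) = 572.5 rpm.

ω₂ ≈ 573 rpm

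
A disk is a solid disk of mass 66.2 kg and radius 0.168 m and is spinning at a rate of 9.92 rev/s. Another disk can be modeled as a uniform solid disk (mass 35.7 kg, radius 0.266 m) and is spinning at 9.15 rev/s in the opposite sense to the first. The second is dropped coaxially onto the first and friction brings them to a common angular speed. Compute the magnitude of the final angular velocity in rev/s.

No external torque acts about the common axis, so total angular momentum is conserved.
Moments of inertia: I_A = ½(66.2)(0.168)² = 0.9342 kg·m²; I_B = ½(35.7)(0.266)² = 1.263 kg·m².
Taking A's sense as positive: L = (0.9342)(9.92) − (1.263)(9.15) = -2.289 kg·m²·rev/s.
Combined I = 0.9342 + 1.263 = 2.197 kg·m².
ω_f = L / I = -2.289 / 2.197 = -1.042 rev/s.

|ω_f| ≈ 1.04 rev/s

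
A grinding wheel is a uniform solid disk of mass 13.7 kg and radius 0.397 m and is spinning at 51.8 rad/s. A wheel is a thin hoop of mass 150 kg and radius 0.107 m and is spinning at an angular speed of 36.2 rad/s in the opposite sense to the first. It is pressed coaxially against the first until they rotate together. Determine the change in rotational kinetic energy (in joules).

The coupling torques are internal; angular momentum about the shared axis is conserved.
Moments of inertia: I_A = ½(13.7)(0.397)² = 1.080 kg·m²; I_B = (150)(0.107)² = 1.717 kg·m².
Taking A's sense as positive: L = (1.080)(51.8) − (1.717)(36.2) = -6.244 kg·m²·rad/s.
Combined I = 1.080 + 1.717 = 2.797 kg·m².
ω_f = L / I = -6.244 / 2.797 = -2.232 rad/s.
KE_i = ½ΣIω² = 2574 J; KE_f = ½(2.797)(2.232)² = 6.969 J.

ΔKE ≈ -2570 J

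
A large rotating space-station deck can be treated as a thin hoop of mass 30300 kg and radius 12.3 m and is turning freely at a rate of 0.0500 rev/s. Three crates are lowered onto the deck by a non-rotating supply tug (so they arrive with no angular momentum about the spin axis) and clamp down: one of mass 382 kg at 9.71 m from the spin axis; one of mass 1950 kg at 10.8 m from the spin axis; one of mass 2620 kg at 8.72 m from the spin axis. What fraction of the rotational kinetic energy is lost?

fraction ≈ 0.0917

No external torque acts about the spin axis; L_before = L_after.
I_p = (30300)(12.3)² = 4.584e+06 kg·m².
Added inertia Σmr² = (382)(9.71)² + (1950)(10.8)² + (2620)(8.72)² = 4.627e+05 kg·m²; I_f = 4.584e+06 + 4.627e+05 = 5.047e+06 kg·m².
ω_f = I_p ω_i / I_f = (4.584e+06)(0.0500) / 5.047e+06 = 0.04542 rev/s.
KE_i = ½(4.584e+06)(0.3142 rad/s)² = 2.262e+05 J; KE_f = ½(5.047e+06)(0.2854)² = 2.055e+05 J.
Fraction lost = 0.09168.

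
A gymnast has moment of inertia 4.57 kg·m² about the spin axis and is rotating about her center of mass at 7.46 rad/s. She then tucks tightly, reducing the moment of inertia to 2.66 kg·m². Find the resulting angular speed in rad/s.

ω₂ ≈ 12.8 rad/s

No external torque acts about the spin axis, so angular momentum is conserved.
ω₂ = I₁ω₁ / I₂ = (4.570)(7.46 rad/s) / (2.660) = 12.82 rad/s.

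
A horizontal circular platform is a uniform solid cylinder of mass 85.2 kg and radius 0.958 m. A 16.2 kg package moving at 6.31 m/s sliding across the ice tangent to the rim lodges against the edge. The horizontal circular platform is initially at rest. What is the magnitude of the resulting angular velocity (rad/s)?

|ω_f| ≈ 1.81 rad/s

About the central axle the impulsive forces during the collision are internal, so angular momentum about that axis is conserved.
I_p = ½(85.2)(0.958)² = 39.10 kg·m². Taking the sense of the package's angular momentum as positive, L_{package} = m v R = (16.2)(6.31)(0.958) = 97.93 kg·m²/s.
L_i = 0 + 97.93 = 97.93 kg·m²/s.
After sticking, I_f = I_p + m R² = 39.10 + (16.2)(0.958)² = 53.96 kg·m².
ω_f = L_i / I_f = 97.93 / 53.96 = 1.815 rad/s.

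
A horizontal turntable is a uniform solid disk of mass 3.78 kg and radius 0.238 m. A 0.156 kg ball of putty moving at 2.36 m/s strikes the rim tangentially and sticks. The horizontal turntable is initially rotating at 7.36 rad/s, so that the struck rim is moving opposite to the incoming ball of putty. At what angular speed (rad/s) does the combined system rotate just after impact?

|ω_f| ≈ 6.04 rad/s

About the axle the impulsive forces during the collision are internal, so angular momentum about that axis is conserved.
I_p = ½(3.78)(0.238)² = 0.1071 kg·m². Taking the sense of the ball of putty's angular momentum as positive, L_{ball} = m v R = (0.156)(2.36)(0.238) = 0.08762 kg·m²/s.
L_i = −I_p ω_p + m v R = −(0.1071)(7.36) + 0.08762 = -0.7003 kg·m²/s.
After sticking, I_f = I_p + m R² = 0.1071 + (0.156)(0.238)² = 0.1159 kg·m².
ω_f = L_i / I_f = -0.7003 / 0.1159 = -6.043 rad/s.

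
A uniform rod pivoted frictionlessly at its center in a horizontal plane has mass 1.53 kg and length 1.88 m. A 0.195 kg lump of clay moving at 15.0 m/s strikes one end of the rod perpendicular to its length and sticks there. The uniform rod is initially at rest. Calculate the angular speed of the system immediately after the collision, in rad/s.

About the pivot the impulsive forces during the collision are internal, so angular momentum about that axis is conserved.
I_p = (1/12)(1.53)(1.88)² = 0.4506 kg·m². Taking the sense of the lump of clay's angular momentum as positive, L_{lump} = m v R = (0.195)(15.0)(1.88/2) = 2.750 kg·m²/s.
L_i = 0 + 2.750 = 2.750 kg·m²/s.
After sticking, I_f = I_p + m R² = 0.4506 + (0.195)(1.88/2)² = 0.6229 kg·m².
ω_f = L_i / I_f = 2.750 / 0.6229 = 4.414 rad/s.

|ω_f| ≈ 4.41 rad/s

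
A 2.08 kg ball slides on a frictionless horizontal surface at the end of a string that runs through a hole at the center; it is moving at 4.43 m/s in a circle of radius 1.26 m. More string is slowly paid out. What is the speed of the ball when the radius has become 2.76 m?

v₂ ≈ 2.02 m/s

Central (radial) force ⇒ zero torque about the center ⇒ m v r is constant.
v₂ = v₁ r₁ / r₂ = (4.43)(1.26) / (2.76) = 2.022 m/s.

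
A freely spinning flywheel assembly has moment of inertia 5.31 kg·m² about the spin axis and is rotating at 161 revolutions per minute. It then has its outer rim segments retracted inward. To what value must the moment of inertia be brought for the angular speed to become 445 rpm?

I₂ ≈ 1.92 kg·m²

No external torque acts about the spin axis, so angular momentum is conserved.
I₂ = I₁ω₁ / ω₂ = (5.31)(161) / (445) = 1.921 kg·m².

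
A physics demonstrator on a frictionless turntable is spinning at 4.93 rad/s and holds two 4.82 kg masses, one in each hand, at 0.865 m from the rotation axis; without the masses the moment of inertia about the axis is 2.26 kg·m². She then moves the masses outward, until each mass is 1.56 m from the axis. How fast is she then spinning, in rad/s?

ω₂ ≈ 1.82 rad/s

With no external torque about the axis, L is conserved: I₁ω₁ = I₂ω₂.
I₁ = 2.26 + 2(4.82)(0.865)² = 9.473 kg·m²; I₂ = 2.26 + 2(4.82)(1.56)² = 25.72 kg·m².
ω₂ = I₁ω₁ / I₂ = (9.473)(4.93 rad/s) / (25.72) = 1.816 rad/s.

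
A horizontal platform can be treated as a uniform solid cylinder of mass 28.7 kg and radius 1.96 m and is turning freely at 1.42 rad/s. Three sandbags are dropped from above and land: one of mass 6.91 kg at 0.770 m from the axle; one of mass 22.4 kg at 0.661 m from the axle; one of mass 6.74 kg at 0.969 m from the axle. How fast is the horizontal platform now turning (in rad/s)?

ω_f ≈ 1.04 rad/s

The added mass arrives with no angular momentum about the axle, and any external torque about the axle is negligible, so the system's angular momentum is conserved.
I_p = ½(28.7)(1.96)² = 55.13 kg·m².
Added inertia Σmr² = (6.91)(0.770)² + (22.4)(0.661)² + (6.74)(0.969)² = 20.21 kg·m²; I_f = 55.13 + 20.21 = 75.34 kg·m².
ω_f = I_p ω_i / I_f = (55.13)(1.42) / 75.34 = 1.039 rad/s.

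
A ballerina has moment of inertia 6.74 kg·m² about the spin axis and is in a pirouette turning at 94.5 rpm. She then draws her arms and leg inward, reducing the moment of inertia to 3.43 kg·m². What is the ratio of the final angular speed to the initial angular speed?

With no external torque about the axis, L is conserved: I₁ω₁ = I₂ω₂.
ω₂/ω₁ = I₁/I₂ = 6.740 / 3.430 = 1.965.

ω₂/ω₁ ≈ 1.97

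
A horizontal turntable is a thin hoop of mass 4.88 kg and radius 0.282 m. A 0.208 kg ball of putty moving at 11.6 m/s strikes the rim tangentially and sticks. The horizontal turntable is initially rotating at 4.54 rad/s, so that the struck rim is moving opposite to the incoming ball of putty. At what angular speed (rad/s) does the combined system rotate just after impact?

About the axle the impulsive forces during the collision are internal, so angular momentum about that axis is conserved.
I_p = (4.88)(0.282)² = 0.3881 kg·m². Taking the sense of the ball of putty's angular momentum as positive, L_{ball} = m v R = (0.208)(11.6)(0.282) = 0.6804 kg·m²/s.
L_i = −I_p ω_p + m v R = −(0.3881)(4.54) + 0.6804 = -1.081 kg·m²/s.
After sticking, I_f = I_p + m R² = 0.3881 + (0.208)(0.282)² = 0.4046 kg·m².
ω_f = L_i / I_f = -1.081 / 0.4046 = -2.673 rad/s.

|ω_f| ≈ 2.67 rad/s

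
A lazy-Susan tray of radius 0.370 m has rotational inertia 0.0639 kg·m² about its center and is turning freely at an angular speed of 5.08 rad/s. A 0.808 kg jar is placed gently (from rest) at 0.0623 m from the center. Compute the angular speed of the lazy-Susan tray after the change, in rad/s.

The added mass arrives with no angular momentum about the center, and any external torque about the center is negligible, so the system's angular momentum is conserved.
Added inertia Σmr² = (0.808)(0.0623)² = 0.003136 kg·m²; I_f = 0.06390 + 0.003136 = 0.06704 kg·m².
ω_f = I_p ω_i / I_f = (0.06390)(5.08) / 0.06704 = 4.842 rad/s.

ω_f ≈ 4.84 rad/s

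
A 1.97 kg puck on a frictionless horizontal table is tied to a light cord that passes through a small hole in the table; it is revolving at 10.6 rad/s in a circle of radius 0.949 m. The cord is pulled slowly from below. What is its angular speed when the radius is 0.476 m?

ω₂ ≈ 42.1 rad/s

No torque about the axis ⇒ m r₁² ω₁ = m r₂² ω₂.
ω₂ = ω₁ (r₁/r₂)² = (10.6)(0.949/0.476)² = 42.13 rad/s.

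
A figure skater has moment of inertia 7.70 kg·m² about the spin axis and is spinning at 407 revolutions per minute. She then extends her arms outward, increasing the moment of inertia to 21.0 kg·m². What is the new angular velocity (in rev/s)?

ω₂ ≈ 2.49 rev/s

Angular momentum about the spin axis is conserved since the torque about it is zero.
ω₂ = I₁ω₁ / I₂ = (7.700)(407 rpm) / (21.00) = 149.2 rpm = 2.487 rev/s.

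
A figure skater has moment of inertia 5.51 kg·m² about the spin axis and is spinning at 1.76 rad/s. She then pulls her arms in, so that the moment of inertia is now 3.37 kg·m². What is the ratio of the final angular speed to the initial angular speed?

No external torque acts about the spin axis, so angular momentum is conserved.
ω₂/ω₁ = I₁/I₂ = 5.510 / 3.370 = 1.635.

ω₂/ω₁ ≈ 1.64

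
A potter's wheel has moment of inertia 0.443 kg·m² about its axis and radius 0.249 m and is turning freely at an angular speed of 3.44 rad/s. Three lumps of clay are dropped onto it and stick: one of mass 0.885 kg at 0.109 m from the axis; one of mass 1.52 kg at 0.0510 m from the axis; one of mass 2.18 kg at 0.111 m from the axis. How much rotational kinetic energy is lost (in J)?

energy lost ≈ 0.224 J

The added mass arrives with no angular momentum about the axis, and any external torque about the axis is negligible, so the system's angular momentum is conserved.
Added inertia Σmr² = (0.885)(0.109)² + (1.52)(0.0510)² + (2.18)(0.111)² = 0.04133 kg·m²; I_f = 0.4430 + 0.04133 = 0.4843 kg·m².
ω_f = I_p ω_i / I_f = (0.4430)(3.44) / 0.4843 = 3.146 rad/s.
KE_i = ½(0.4430)(3.440 rad/s)² = 2.621 J; KE_f = ½(0.4843)(3.146)² = 2.397 J.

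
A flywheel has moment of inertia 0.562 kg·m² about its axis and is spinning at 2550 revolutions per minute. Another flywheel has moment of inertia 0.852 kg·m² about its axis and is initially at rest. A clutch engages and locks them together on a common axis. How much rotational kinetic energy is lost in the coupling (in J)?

ΔKE lost ≈ 12100 J

No external torque acts about the common axis, so total angular momentum is conserved.
Taking A's sense as positive: L = (0.5620)(2550) = 1433 kg·m²·rpm.
Combined I = 0.5620 + 0.8520 = 1.414 kg·m².
ω_f = L / I = 1433 / 1.414 = 1014 rpm.
KE_i = ½ΣIω² = 20040 J; KE_f = ½(1.414)(106.1)² = 7964 J.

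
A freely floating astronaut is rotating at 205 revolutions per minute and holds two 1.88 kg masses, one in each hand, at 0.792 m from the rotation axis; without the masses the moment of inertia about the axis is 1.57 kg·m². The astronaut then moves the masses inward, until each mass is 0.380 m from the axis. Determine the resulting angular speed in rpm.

With no external torque about the axis, L is conserved: I₁ω₁ = I₂ω₂.
I₁ = 1.57 + 2(1.88)(0.792)² = 3.929 kg·m²; I₂ = 1.57 + 2(1.88)(0.380)² = 2.113 kg·m².
ω₂ = I₁ω₁ / I₂ = (3.929)(205 rpm) / (2.113) = 381.1 rpm.

ω₂ ≈ 381 rpm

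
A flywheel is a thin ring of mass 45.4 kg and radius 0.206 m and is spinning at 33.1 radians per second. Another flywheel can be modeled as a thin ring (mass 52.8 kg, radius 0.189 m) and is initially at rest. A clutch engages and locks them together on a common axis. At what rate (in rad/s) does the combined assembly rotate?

|ω_f| ≈ 16.7 rad/s

The coupling torques are internal; angular momentum about the shared axis is conserved.
Moments of inertia: I_A = (45.4)(0.206)² = 1.927 kg·m²; I_B = (52.8)(0.189)² = 1.886 kg·m².
Taking A's sense as positive: L = (1.927)(33.1) = 63.77 kg·m²·rad/s.
Combined I = 1.927 + 1.886 = 3.813 kg·m².
ω_f = L / I = 63.77 / 3.813 = 16.73 rad/s.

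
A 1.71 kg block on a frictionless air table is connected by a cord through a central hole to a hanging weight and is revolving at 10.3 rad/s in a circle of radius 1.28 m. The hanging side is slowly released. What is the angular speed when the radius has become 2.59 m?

ω₂ ≈ 2.52 rad/s

The constraining force is radial, so m r² ω about the center is conserved.
ω₂ = ω₁ (r₁/r₂)² = (10.3)(1.28/2.59)² = 2.516 rad/s.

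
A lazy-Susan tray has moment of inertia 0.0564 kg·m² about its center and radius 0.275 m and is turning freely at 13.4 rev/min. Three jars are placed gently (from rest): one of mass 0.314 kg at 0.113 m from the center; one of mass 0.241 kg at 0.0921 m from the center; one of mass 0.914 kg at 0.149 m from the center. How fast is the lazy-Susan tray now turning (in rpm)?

ω_f ≈ 9.13 rpm

No external torque acts about the center; L_before = L_after.
Added inertia Σmr² = (0.314)(0.113)² + (0.241)(0.0921)² + (0.914)(0.149)² = 0.02635 kg·m²; I_f = 0.05640 + 0.02635 = 0.08275 kg·m².
ω_f = I_p ω_i / I_f = (0.05640)(13.4) / 0.08275 = 9.134 rpm.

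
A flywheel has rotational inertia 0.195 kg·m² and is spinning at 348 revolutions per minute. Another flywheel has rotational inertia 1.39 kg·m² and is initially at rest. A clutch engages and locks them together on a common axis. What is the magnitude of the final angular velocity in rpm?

|ω_f| ≈ 42.8 rpm

No external torque acts about the common axis, so total angular momentum is conserved.
Taking A's sense as positive: L = (0.1950)(348) = 67.86 kg·m²·rpm.
Combined I = 0.1950 + 1.390 = 1.585 kg·m².
ω_f = L / I = 67.86 / 1.585 = 42.81 rpm.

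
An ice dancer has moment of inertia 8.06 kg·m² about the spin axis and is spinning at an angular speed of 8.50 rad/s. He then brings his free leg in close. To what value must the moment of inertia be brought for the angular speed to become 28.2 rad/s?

I₂ ≈ 2.43 kg·m²

No external torque acts about the spin axis, so angular momentum is conserved.
I₂ = I₁ω₁ / ω₂ = (8.06)(8.50) / (28.2) = 2.429 kg·m².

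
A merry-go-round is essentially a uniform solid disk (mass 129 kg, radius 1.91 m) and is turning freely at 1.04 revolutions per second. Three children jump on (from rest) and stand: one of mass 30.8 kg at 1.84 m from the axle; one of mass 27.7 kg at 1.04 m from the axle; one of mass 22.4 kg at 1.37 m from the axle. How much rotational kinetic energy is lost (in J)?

energy lost ≈ 2150 J

No external torque acts about the axle; L_before = L_after.
I_p = ½(129)(1.91)² = 235.3 kg·m².
Added inertia Σmr² = (30.8)(1.84)² + (27.7)(1.04)² + (22.4)(1.37)² = 176.3 kg·m²; I_f = 235.3 + 176.3 = 411.6 kg·m².
ω_f = I_p ω_i / I_f = (235.3)(1.04) / 411.6 = 0.5946 rev/s.
KE_i = ½(235.3)(6.535 rad/s)² = 5024 J; KE_f = ½(411.6)(3.736)² = 2872 J.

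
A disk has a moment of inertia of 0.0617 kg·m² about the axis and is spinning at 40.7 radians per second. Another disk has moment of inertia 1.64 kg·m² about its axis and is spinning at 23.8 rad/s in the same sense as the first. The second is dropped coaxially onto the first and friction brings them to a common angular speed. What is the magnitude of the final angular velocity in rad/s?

No external torque acts about the common axis, so total angular momentum is conserved.
Taking A's sense as positive: L = (0.06170)(40.7) + (1.640)(23.8) = 41.54 kg·m²·rad/s.
Combined I = 0.06170 + 1.640 = 1.702 kg·m².
ω_f = L / I = 41.54 / 1.702 = 24.41 rad/s.

|ω_f| ≈ 24.4 rad/s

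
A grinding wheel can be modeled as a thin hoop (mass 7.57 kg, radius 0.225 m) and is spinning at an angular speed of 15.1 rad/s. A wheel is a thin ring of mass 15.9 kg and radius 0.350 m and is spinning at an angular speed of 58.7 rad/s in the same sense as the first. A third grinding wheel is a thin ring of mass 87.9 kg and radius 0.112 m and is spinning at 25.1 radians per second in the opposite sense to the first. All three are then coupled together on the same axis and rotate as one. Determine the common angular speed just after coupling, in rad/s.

|ω_f| ≈ 26.9 rad/s

No external torque acts about the common axis, so total angular momentum is conserved.
Moments of inertia: I_A = (7.57)(0.225)² = 0.3832 kg·m²; I_B = (15.9)(0.350)² = 1.948 kg·m²; I_C = (87.9)(0.112)² = 1.103 kg·m².
Taking A's sense as positive: L = (0.3832)(15.1) + (1.948)(58.7) − (1.103)(25.1) = 92.44 kg·m²·rad/s.
Combined I = 0.3832 + 1.948 + 1.103 = 3.434 kg·m².
ω_f = L / I = 92.44 / 3.434 = 26.92 rad/s.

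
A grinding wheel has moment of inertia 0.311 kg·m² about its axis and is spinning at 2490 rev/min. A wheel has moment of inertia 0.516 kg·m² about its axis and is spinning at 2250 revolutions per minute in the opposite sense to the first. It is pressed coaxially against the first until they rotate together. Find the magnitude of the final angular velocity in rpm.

No external torque acts about the common axis, so total angular momentum is conserved.
Taking A's sense as positive: L = (0.3110)(2490) − (0.5160)(2250) = -386.6 kg·m²·rpm.
Combined I = 0.3110 + 0.5160 = 0.8270 kg·m².
ω_f = L / I = -386.6 / 0.8270 = -467.5 rpm.

|ω_f| ≈ 467 rpm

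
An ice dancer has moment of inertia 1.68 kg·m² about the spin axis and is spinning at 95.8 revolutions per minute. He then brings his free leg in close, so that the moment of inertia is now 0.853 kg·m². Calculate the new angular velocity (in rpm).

ω₂ ≈ 189 rpm

No external torque acts about the spin axis, so angular momentum is conserved.
ω₂ = I₁ω₁ / I₂ = (1.680)(95.8 rpm) / (0.8530) = 188.7 rpm.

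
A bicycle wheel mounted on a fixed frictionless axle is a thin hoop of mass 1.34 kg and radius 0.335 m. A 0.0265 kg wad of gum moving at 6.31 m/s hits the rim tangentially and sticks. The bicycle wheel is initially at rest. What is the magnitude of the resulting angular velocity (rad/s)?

The axle reaction passes through the axle and exerts no torque about it; angular momentum about the axle is conserved through the impact.
I_p = (1.34)(0.335)² = 0.1504 kg·m². Taking the sense of the wad of gum's angular momentum as positive, L_{wad} = m v R = (0.0265)(6.31)(0.335) = 0.05602 kg·m²/s.
L_i = 0 + 0.05602 = 0.05602 kg·m²/s.
After sticking, I_f = I_p + m R² = 0.1504 + (0.0265)(0.335)² = 0.1534 kg·m².
ω_f = L_i / I_f = 0.05602 / 0.1534 = 0.3653 rad/s.

|ω_f| ≈ 0.365 rad/s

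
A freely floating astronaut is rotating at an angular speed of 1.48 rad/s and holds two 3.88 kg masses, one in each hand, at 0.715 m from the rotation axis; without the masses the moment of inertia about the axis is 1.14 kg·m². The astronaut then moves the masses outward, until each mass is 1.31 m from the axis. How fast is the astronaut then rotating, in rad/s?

With no external torque about the axis, L is conserved: I₁ω₁ = I₂ω₂.
I₁ = 1.14 + 2(3.88)(0.715)² = 5.107 kg·m²; I₂ = 1.14 + 2(3.88)(1.31)² = 14.46 kg·m².
ω₂ = I₁ω₁ / I₂ = (5.107)(1.48 rad/s) / (14.46) = 0.5228 rad/s.

ω₂ ≈ 0.523 rad/s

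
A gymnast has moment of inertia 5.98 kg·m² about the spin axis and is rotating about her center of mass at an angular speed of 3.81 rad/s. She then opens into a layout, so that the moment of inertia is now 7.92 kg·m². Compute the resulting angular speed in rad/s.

No external torque acts about the spin axis, so angular momentum is conserved.
ω₂ = I₁ω₁ / I₂ = (5.980)(3.81 rad/s) / (7.920) = 2.877 rad/s.

ω₂ ≈ 2.88 rad/s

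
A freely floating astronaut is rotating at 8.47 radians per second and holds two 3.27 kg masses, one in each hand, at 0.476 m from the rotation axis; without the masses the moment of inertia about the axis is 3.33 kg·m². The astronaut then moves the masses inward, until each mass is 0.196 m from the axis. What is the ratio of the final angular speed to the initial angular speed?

No external torque acts about the spin axis, so angular momentum is conserved.
I₁ = 3.33 + 2(3.27)(0.476)² = 4.812 kg·m²; I₂ = 3.33 + 2(3.27)(0.196)² = 3.581 kg·m².
ω₂/ω₁ = I₁/I₂ = 4.812 / 3.581 = 1.344.

ω₂/ω₁ ≈ 1.34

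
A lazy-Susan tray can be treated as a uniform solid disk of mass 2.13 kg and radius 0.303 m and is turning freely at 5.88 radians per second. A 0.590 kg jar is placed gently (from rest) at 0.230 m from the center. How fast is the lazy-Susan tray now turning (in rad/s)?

ω_f ≈ 4.46 rad/s

The added mass arrives with no angular momentum about the center, and any external torque about the center is negligible, so the system's angular momentum is conserved.
I_p = ½(2.13)(0.303)² = 0.09778 kg·m².
Added inertia Σmr² = (0.590)(0.230)² = 0.03121 kg·m²; I_f = 0.09778 + 0.03121 = 0.1290 kg·m².
ω_f = I_p ω_i / I_f = (0.09778)(5.88) / 0.1290 = 4.457 rad/s.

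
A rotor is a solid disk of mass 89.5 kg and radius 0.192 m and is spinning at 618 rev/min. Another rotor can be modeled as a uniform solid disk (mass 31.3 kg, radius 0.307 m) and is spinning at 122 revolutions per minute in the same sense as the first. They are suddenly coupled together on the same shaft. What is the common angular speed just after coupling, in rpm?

|ω_f| ≈ 384 rpm

No external torque acts about the common axis, so total angular momentum is conserved.
Moments of inertia: I_A = ½(89.5)(0.192)² = 1.650 kg·m²; I_B = ½(31.3)(0.307)² = 1.475 kg·m².
Taking A's sense as positive: L = (1.650)(618) + (1.475)(122) = 1199 kg·m²·rpm.
Combined I = 1.650 + 1.475 = 3.125 kg·m².
ω_f = L / I = 1199 / 3.125 = 383.9 rpm.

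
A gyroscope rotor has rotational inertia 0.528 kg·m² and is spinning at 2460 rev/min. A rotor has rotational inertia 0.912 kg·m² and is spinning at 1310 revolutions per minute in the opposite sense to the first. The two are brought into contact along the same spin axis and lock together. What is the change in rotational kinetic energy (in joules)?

The coupling torques are internal; angular momentum about the shared axis is conserved.
Taking A's sense as positive: L = (0.5280)(2460) − (0.9120)(1310) = 104.2 kg·m²·rpm.
Combined I = 0.5280 + 0.9120 = 1.440 kg·m².
ω_f = L / I = 104.2 / 1.440 = 72.33 rpm.
KE_i = ½ΣIω² = 26100 J; KE_f = ½(1.440)(7.575)² = 41.31 J.

ΔKE ≈ -26100 J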